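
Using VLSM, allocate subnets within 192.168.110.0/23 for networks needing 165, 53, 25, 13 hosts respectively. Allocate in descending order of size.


165 hosts -> /24 (254 usable): 192.168.110.0/24
53 hosts -> /26 (62 usable): 192.168.111.0/26
25 hosts -> /27 (30 usable): 192.168.111.64/27
13 hosts -> /28 (14 usable): 192.168.111.96/28
Allocation: 192.168.110.0/24 (165 hosts, 254 usable); 192.168.111.0/26 (53 hosts, 62 usable); 192.168.111.64/27 (25 hosts, 30 usable); 192.168.111.96/28 (13 hosts, 14 usable)


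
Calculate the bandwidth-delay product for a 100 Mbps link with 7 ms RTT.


BDP = bandwidth * RTT
= 100 Mbps * 7 ms
= 100 * 1e6 * 7 / 1000 bits
= 700000 bits
= 87500 bytes
= 85.4492 KB
BDP = 700000 bits (87500 bytes)


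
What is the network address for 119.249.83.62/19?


IP:   01110111.11111001.01010011.00111110
Mask: 11111111.11111111.11100000.00000000
AND operation:
Net:  01110111.11111001.01000000.00000000
Network: 119.249.64.0/19


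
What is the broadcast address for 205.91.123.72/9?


Network: 205.0.0.0/9
Host bits = 23
Set all host bits to 1:
Broadcast: 205.127.255.255


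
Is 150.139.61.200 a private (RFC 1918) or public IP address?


RFC 1918 private ranges:
  10.0.0.0/8 (10.0.0.0 - 10.255.255.255)
  172.16.0.0/12 (172.16.0.0 - 172.31.255.255)
  192.168.0.0/16 (192.168.0.0 - 192.168.255.255)
Public (not in any RFC 1918 range)


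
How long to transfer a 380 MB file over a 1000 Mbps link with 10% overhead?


Effective throughput = 1000 * (1 - 10/100) = 900 Mbps
File size in Mb = 380 * 8 = 3040 Mb
Time = 3040 / 900
Time = 3.3778 seconds


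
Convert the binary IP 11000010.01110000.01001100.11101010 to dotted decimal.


11000010 = 194
01110000 = 112
01001100 = 76
11101010 = 234
IP: 194.112.76.234


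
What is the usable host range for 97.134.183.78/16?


Network: 97.134.0.0
Broadcast: 97.134.255.255
First usable = network + 1
Last usable = broadcast - 1
Range: 97.134.0.1 to 97.134.255.254


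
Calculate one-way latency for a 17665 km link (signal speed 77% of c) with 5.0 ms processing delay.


Speed = 0.77 * 3e5 km/s = 231000 km/s
Propagation delay = 17665 / 231000 = 0.0765 s = 76.4719 ms
Processing delay = 5.0 ms
Total one-way latency = 81.4719 ms


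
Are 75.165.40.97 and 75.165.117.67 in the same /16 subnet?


Mask: 255.255.0.0
75.165.40.97 AND mask = 75.165.0.0
75.165.117.67 AND mask = 75.165.0.0
Yes, same subnet (75.165.0.0)


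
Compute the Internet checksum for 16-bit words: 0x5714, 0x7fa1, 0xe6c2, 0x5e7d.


Sum all words (with carry folding):
+ 0x5714 = 0x5714
+ 0x7fa1 = 0xd6b5
+ 0xe6c2 = 0xbd78
+ 0x5e7d = 0x1bf6
One's complement: ~0x1bf6
Checksum = 0xe409


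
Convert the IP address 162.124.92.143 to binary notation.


162 = 10100010
124 = 01111100
92 = 01011100
143 = 10001111
Binary: 10100010.01111100.01011100.10001111


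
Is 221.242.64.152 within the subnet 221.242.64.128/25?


Subnet network: 221.242.64.128
Test IP AND mask: 221.242.64.128
Yes, 221.242.64.152 is in 221.242.64.128/25


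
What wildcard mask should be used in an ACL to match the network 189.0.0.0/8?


Subnet mask: 255.0.0.0
Wildcard = 255.255.255.255 - subnet mask
255 - 255 = 0
255 - 0 = 255
255 - 0 = 255
255 - 0 = 255
Wildcard: 0.255.255.255


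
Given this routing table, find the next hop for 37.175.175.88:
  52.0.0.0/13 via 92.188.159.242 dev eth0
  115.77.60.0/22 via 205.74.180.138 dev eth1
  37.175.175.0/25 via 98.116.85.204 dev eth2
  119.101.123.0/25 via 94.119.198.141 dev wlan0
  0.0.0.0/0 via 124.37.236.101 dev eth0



Longest prefix match for 37.175.175.88:
  /13 52.0.0.0: no
  /22 115.77.60.0: no
  /25 37.175.175.0: MATCH
  /25 119.101.123.0: no
  /0 0.0.0.0: MATCH
Selected: next-hop 98.116.85.204 via eth2 (matched /25)


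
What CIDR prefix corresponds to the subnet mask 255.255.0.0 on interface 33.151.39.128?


Binary: 11111111.11111111.00000000.00000000
Count leading 1s
Prefix: /16


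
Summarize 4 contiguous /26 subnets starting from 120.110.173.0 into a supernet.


Original prefix: /26
Number of subnets: 4 = 2^2
New prefix = 26 - 2 = 24
Supernet: 120.110.173.0/24


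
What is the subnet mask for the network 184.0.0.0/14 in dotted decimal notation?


/14 means 14 network bits, 18 host bits
Binary: 11111111111111000000000000000000
Mask: 255.252.0.0


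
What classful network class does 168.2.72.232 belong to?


First octet: 168
Binary: 10101000
10xxxxxx -> Class B (128-191)
Class B, default mask 255.255.0.0 (/16)


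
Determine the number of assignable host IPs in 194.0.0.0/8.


Host bits = 32 - 8 = 24
Total addresses = 2^24 = 16777216
Usable = total - 2 (network and broadcast)
Usable hosts: 16777214


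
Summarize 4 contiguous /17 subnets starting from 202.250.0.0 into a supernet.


Original prefix: /17
Number of subnets: 4 = 2^2
New prefix = 17 - 2 = 15
Supernet: 202.250.0.0/15


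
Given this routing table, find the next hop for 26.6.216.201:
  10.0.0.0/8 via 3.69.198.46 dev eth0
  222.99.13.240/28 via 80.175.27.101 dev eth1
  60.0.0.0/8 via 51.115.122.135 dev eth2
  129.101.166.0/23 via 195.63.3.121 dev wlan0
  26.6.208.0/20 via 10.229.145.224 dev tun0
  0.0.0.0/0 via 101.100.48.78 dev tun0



Longest prefix match for 26.6.216.201:
  /8 10.0.0.0: no
  /28 222.99.13.240: no
  /8 60.0.0.0: no
  /23 129.101.166.0: no
  /20 26.6.208.0: MATCH
  /0 0.0.0.0: MATCH
Selected: next-hop 10.229.145.224 via tun0 (matched /20)


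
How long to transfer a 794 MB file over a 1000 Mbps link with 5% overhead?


Effective throughput = 1000 * (1 - 5/100) = 950 Mbps
File size in Mb = 794 * 8 = 6352 Mb
Time = 6352 / 950
Time = 6.6863 seconds


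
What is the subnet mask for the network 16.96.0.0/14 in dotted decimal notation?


/14 means 14 network bits, 18 host bits
Binary: 11111111111111000000000000000000
Mask: 255.252.0.0


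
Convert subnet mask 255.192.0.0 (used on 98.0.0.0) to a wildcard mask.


Subnet mask: 255.192.0.0
Wildcard = 255.255.255.255 - subnet mask
255 - 255 = 0
255 - 192 = 63
255 - 0 = 255
255 - 0 = 255
Wildcard: 0.63.255.255


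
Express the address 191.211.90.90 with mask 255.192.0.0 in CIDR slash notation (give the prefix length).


Binary: 11111111.11000000.00000000.00000000
Count leading 1s
Prefix: /10


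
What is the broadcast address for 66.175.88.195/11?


Network: 66.160.0.0/11
Host bits = 21
Set all host bits to 1:
Broadcast: 66.191.255.255


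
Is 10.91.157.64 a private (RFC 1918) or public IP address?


RFC 1918 private ranges:
  10.0.0.0/8 (10.0.0.0 - 10.255.255.255)
  172.16.0.0/12 (172.16.0.0 - 172.31.255.255)
  192.168.0.0/16 (192.168.0.0 - 192.168.255.255)
Private (in 10.0.0.0/8)


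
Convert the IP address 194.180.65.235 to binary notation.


194 = 11000010
180 = 10110100
65 = 01000001
235 = 11101011
Binary: 11000010.10110100.01000001.11101011


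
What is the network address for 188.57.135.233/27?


IP:   10111100.00111001.10000111.11101001
Mask: 11111111.11111111.11111111.11100000
AND operation:
Net:  10111100.00111001.10000111.11100000
Network: 188.57.135.224/27


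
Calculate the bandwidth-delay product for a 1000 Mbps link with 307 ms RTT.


BDP = bandwidth * RTT
= 1000 Mbps * 307 ms
= 1000 * 1e6 * 307 / 1000 bits
= 307000000 bits
= 38375000 bytes
= 37475.5859 KB
BDP = 307000000 bits (38375000 bytes)


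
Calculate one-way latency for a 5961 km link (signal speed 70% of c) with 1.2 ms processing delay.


Speed = 0.7 * 3e5 km/s = 210000 km/s
Propagation delay = 5961 / 210000 = 0.0284 s = 28.3857 ms
Processing delay = 1.2 ms
Total one-way latency = 29.5857 ms


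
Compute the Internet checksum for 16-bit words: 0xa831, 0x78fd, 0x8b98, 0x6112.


Sum all words (with carry folding):
+ 0xa831 = 0xa831
+ 0x78fd = 0x212f
+ 0x8b98 = 0xacc7
+ 0x6112 = 0x0dda
One's complement: ~0x0dda
Checksum = 0xf225


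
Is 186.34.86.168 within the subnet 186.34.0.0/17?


Subnet network: 186.34.0.0
Test IP AND mask: 186.34.0.0
Yes, 186.34.86.168 is in 186.34.0.0/17


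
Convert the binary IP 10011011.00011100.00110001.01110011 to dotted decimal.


10011011 = 155
00011100 = 28
00110001 = 49
01110011 = 115
IP: 155.28.49.115


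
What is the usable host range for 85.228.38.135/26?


Network: 85.228.38.128
Broadcast: 85.228.38.191
First usable = network + 1
Last usable = broadcast - 1
Range: 85.228.38.129 to 85.228.38.190


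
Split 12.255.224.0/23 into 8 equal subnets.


New prefix = 23 + 3 = 26
Each subnet has 64 addresses
  12.255.224.0/26
  12.255.224.64/26
  12.255.224.128/26
  12.255.224.192/26
  12.255.225.0/26
  12.255.225.64/26
  12.255.225.128/26
  12.255.225.192/26
Subnets: 12.255.224.0/26, 12.255.224.64/26, 12.255.224.128/26, 12.255.224.192/26, 12.255.225.0/26, 12.255.225.64/26, 12.255.225.128/26, 12.255.225.192/26


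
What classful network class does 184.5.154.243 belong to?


First octet: 184
Binary: 10111000
10xxxxxx -> Class B (128-191)
Class B, default mask 255.255.0.0 (/16)


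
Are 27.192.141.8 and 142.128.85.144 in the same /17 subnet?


Mask: 255.255.128.0
27.192.141.8 AND mask = 27.192.128.0
142.128.85.144 AND mask = 142.128.0.0
No, different subnets (27.192.128.0 vs 142.128.0.0)


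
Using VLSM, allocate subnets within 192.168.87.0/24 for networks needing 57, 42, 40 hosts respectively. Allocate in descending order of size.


57 hosts -> /26 (62 usable): 192.168.87.0/26
42 hosts -> /26 (62 usable): 192.168.87.64/26
40 hosts -> /26 (62 usable): 192.168.87.128/26
Allocation: 192.168.87.0/26 (57 hosts, 62 usable); 192.168.87.64/26 (42 hosts, 62 usable); 192.168.87.128/26 (40 hosts, 62 usable)


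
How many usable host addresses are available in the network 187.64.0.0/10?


Host bits = 32 - 10 = 22
Total addresses = 2^22 = 4194304
Usable = total - 2 (network and broadcast)
Usable hosts: 4194302


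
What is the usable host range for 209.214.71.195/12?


Network: 209.208.0.0
Broadcast: 209.223.255.255
First usable = network + 1
Last usable = broadcast - 1
Range: 209.208.0.1 to 209.223.255.254


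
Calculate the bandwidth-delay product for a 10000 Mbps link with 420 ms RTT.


BDP = bandwidth * RTT
= 10000 Mbps * 420 ms
= 10000 * 1e6 * 420 / 1000 bits
= 4200000000 bits
= 525000000 bytes
= 512695.3125 KB
BDP = 4200000000 bits (525000000 bytes)


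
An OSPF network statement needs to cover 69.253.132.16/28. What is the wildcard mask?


Subnet mask: 255.255.255.240
Wildcard = 255.255.255.255 - subnet mask
255 - 255 = 0
255 - 255 = 0
255 - 255 = 0
255 - 240 = 15
Wildcard: 0.0.0.15


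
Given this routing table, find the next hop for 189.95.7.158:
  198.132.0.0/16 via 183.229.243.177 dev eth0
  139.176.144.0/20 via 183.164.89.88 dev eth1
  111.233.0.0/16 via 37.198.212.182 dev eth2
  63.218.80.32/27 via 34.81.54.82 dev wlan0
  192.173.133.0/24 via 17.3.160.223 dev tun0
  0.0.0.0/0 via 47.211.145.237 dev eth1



Longest prefix match for 189.95.7.158:
  /16 198.132.0.0: no
  /20 139.176.144.0: no
  /16 111.233.0.0: no
  /27 63.218.80.32: no
  /24 192.173.133.0: no
  /0 0.0.0.0: MATCH
Selected: next-hop 47.211.145.237 via eth1 (matched /0)


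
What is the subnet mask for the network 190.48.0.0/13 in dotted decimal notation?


/13 means 13 network bits, 19 host bits
Binary: 11111111111110000000000000000000
Mask: 255.248.0.0


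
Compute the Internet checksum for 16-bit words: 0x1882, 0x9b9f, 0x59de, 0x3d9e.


Sum all words (with carry folding):
+ 0x1882 = 0x1882
+ 0x9b9f = 0xb421
+ 0x59de = 0x0e00
+ 0x3d9e = 0x4b9e
One's complement: ~0x4b9e
Checksum = 0xb461


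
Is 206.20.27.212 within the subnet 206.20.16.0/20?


Subnet network: 206.20.16.0
Test IP AND mask: 206.20.16.0
Yes, 206.20.27.212 is in 206.20.16.0/20


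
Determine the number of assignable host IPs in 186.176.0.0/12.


Host bits = 32 - 12 = 20
Total addresses = 2^20 = 1048576
Usable = total - 2 (network and broadcast)
Usable hosts: 1048574


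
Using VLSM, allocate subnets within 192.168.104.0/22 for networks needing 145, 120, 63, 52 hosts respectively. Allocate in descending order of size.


145 hosts -> /24 (254 usable): 192.168.104.0/24
120 hosts -> /25 (126 usable): 192.168.105.0/25
63 hosts -> /25 (126 usable): 192.168.105.128/25
52 hosts -> /26 (62 usable): 192.168.106.0/26
Allocation: 192.168.104.0/24 (145 hosts, 254 usable); 192.168.105.0/25 (120 hosts, 126 usable); 192.168.105.128/25 (63 hosts, 126 usable); 192.168.106.0/26 (52 hosts, 62 usable)


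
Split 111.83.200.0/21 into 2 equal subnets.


New prefix = 21 + 1 = 22
Each subnet has 1024 addresses
  111.83.200.0/22
  111.83.204.0/22
Subnets: 111.83.200.0/22, 111.83.204.0/22


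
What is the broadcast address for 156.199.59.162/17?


Network: 156.199.0.0/17
Host bits = 15
Set all host bits to 1:
Broadcast: 156.199.127.255


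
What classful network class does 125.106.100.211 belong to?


First octet: 125
Binary: 01111101
0xxxxxxx -> Class A (1-126)
Class A, default mask 255.0.0.0 (/8)


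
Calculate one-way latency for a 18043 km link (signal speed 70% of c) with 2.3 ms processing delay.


Speed = 0.7 * 3e5 km/s = 210000 km/s
Propagation delay = 18043 / 210000 = 0.0859 s = 85.919 ms
Processing delay = 2.3 ms
Total one-way latency = 88.219 ms


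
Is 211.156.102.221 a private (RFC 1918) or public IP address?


RFC 1918 private ranges:
  10.0.0.0/8 (10.0.0.0 - 10.255.255.255)
  172.16.0.0/12 (172.16.0.0 - 172.31.255.255)
  192.168.0.0/16 (192.168.0.0 - 192.168.255.255)
Public (not in any RFC 1918 range)


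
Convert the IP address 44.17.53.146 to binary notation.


44 = 00101100
17 = 00010001
53 = 00110101
146 = 10010010
Binary: 00101100.00010001.00110101.10010010


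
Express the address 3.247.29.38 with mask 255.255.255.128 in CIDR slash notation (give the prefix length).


Binary: 11111111.11111111.11111111.10000000
Count leading 1s
Prefix: /25


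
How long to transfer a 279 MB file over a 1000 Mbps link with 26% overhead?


Effective throughput = 1000 * (1 - 26/100) = 740 Mbps
File size in Mb = 279 * 8 = 2232 Mb
Time = 2232 / 740
Time = 3.0162 seconds


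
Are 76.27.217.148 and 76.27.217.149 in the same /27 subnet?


Mask: 255.255.255.224
76.27.217.148 AND mask = 76.27.217.128
76.27.217.149 AND mask = 76.27.217.128
Yes, same subnet (76.27.217.128)


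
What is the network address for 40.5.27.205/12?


IP:   00101000.00000101.00011011.11001101
Mask: 11111111.11110000.00000000.00000000
AND operation:
Net:  00101000.00000000.00000000.00000000
Network: 40.0.0.0/12


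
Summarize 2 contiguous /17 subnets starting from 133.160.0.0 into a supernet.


Original prefix: /17
Number of subnets: 2 = 2^1
New prefix = 17 - 1 = 16
Supernet: 133.160.0.0/16


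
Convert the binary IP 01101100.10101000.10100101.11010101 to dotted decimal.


01101100 = 108
10101000 = 168
10100101 = 165
11010101 = 213
IP: 108.168.165.213


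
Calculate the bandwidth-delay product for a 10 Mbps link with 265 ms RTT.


BDP = bandwidth * RTT
= 10 Mbps * 265 ms
= 10 * 1e6 * 265 / 1000 bits
= 2650000 bits
= 331250 bytes
= 323.4863 KB
BDP = 2650000 bits (331250 bytes)


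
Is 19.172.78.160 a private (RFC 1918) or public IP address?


RFC 1918 private ranges:
  10.0.0.0/8 (10.0.0.0 - 10.255.255.255)
  172.16.0.0/12 (172.16.0.0 - 172.31.255.255)
  192.168.0.0/16 (192.168.0.0 - 192.168.255.255)
Public (not in any RFC 1918 range)


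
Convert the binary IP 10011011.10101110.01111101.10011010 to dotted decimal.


10011011 = 155
10101110 = 174
01111101 = 125
10011010 = 154
IP: 155.174.125.154


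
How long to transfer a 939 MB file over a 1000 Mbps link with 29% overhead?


Effective throughput = 1000 * (1 - 29/100) = 710 Mbps
File size in Mb = 939 * 8 = 7512 Mb
Time = 7512 / 710
Time = 10.5803 seconds


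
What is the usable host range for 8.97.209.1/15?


Network: 8.96.0.0
Broadcast: 8.97.255.255
First usable = network + 1
Last usable = broadcast - 1
Range: 8.96.0.1 to 8.97.255.254


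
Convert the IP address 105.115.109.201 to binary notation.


105 = 01101001
115 = 01110011
109 = 01101101
201 = 11001001
Binary: 01101001.01110011.01101101.11001001


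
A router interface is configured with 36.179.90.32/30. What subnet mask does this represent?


/30 means 30 network bits, 2 host bits
Binary: 11111111111111111111111111111100
Mask: 255.255.255.252


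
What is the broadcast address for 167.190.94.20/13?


Network: 167.184.0.0/13
Host bits = 19
Set all host bits to 1:
Broadcast: 167.191.255.255


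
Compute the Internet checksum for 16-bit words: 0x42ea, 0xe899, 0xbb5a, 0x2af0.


Sum all words (with carry folding):
+ 0x42ea = 0x42ea
+ 0xe899 = 0x2b84
+ 0xbb5a = 0xe6de
+ 0x2af0 = 0x11cf
One's complement: ~0x11cf
Checksum = 0xee30


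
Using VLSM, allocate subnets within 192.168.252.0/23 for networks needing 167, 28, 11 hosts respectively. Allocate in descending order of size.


167 hosts -> /24 (254 usable): 192.168.252.0/24
28 hosts -> /27 (30 usable): 192.168.253.0/27
11 hosts -> /28 (14 usable): 192.168.253.32/28
Allocation: 192.168.252.0/24 (167 hosts, 254 usable); 192.168.253.0/27 (28 hosts, 30 usable); 192.168.253.32/28 (11 hosts, 14 usable)


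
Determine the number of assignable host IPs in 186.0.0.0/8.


Host bits = 32 - 8 = 24
Total addresses = 2^24 = 16777216
Usable = total - 2 (network and broadcast)
Usable hosts: 16777214


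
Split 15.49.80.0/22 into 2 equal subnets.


New prefix = 22 + 1 = 23
Each subnet has 512 addresses
  15.49.80.0/23
  15.49.82.0/23
Subnets: 15.49.80.0/23, 15.49.82.0/23


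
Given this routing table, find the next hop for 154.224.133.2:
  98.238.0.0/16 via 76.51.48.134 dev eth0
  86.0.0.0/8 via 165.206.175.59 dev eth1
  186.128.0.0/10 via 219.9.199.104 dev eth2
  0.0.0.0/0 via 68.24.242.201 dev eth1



Longest prefix match for 154.224.133.2:
  /16 98.238.0.0: no
  /8 86.0.0.0: no
  /10 186.128.0.0: no
  /0 0.0.0.0: MATCH
Selected: next-hop 68.24.242.201 via eth1 (matched /0)


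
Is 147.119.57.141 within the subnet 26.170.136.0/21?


Subnet network: 26.170.136.0
Test IP AND mask: 147.119.56.0
No, 147.119.57.141 is not in 26.170.136.0/21


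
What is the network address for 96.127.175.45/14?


IP:   01100000.01111111.10101111.00101101
Mask: 11111111.11111100.00000000.00000000
AND operation:
Net:  01100000.01111100.00000000.00000000
Network: 96.124.0.0/14


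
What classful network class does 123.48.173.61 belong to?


First octet: 123
Binary: 01111011
0xxxxxxx -> Class A (1-126)
Class A, default mask 255.0.0.0 (/8)


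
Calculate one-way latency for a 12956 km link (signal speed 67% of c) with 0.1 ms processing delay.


Speed = 0.67 * 3e5 km/s = 201000 km/s
Propagation delay = 12956 / 201000 = 0.0645 s = 64.4577 ms
Processing delay = 0.1 ms
Total one-way latency = 64.5577 ms


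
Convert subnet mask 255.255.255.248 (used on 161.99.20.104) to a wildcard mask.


Subnet mask: 255.255.255.248
Wildcard = 255.255.255.255 - subnet mask
255 - 255 = 0
255 - 255 = 0
255 - 255 = 0
255 - 248 = 7
Wildcard: 0.0.0.7


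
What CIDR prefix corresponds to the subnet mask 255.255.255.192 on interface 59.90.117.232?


Binary: 11111111.11111111.11111111.11000000
Count leading 1s
Prefix: /26


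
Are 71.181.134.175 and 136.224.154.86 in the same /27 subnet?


Mask: 255.255.255.224
71.181.134.175 AND mask = 71.181.134.160
136.224.154.86 AND mask = 136.224.154.64
No, different subnets (71.181.134.160 vs 136.224.154.64)


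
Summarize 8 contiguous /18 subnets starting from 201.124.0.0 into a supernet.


Original prefix: /18
Number of subnets: 8 = 2^3
New prefix = 18 - 3 = 15
Supernet: 201.124.0.0/15


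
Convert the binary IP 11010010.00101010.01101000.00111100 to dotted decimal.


11010010 = 210
00101010 = 42
01101000 = 104
00111100 = 60
IP: 210.42.104.60


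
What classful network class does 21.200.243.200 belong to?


First octet: 21
Binary: 00010101
0xxxxxxx -> Class A (1-126)
Class A, default mask 255.0.0.0 (/8)


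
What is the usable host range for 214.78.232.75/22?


Network: 214.78.232.0
Broadcast: 214.78.235.255
First usable = network + 1
Last usable = broadcast - 1
Range: 214.78.232.1 to 214.78.235.254


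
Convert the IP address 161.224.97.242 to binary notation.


161 = 10100001
224 = 11100000
97 = 01100001
242 = 11110010
Binary: 10100001.11100000.01100001.11110010


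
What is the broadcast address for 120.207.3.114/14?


Network: 120.204.0.0/14
Host bits = 18
Set all host bits to 1:
Broadcast: 120.207.255.255


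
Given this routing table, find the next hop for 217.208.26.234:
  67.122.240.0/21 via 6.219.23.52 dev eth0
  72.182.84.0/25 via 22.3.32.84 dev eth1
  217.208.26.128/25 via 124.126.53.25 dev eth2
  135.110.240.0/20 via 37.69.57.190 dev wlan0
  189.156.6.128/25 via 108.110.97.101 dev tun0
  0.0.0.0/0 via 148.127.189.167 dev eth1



Longest prefix match for 217.208.26.234:
  /21 67.122.240.0: no
  /25 72.182.84.0: no
  /25 217.208.26.128: MATCH
  /20 135.110.240.0: no
  /25 189.156.6.128: no
  /0 0.0.0.0: MATCH
Selected: next-hop 124.126.53.25 via eth2 (matched /25)


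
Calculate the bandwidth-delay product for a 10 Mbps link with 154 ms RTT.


BDP = bandwidth * RTT
= 10 Mbps * 154 ms
= 10 * 1e6 * 154 / 1000 bits
= 1540000 bits
= 192500 bytes
= 187.9883 KB
BDP = 1540000 bits (192500 bytes)


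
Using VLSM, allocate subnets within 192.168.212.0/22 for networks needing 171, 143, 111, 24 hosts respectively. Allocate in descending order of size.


171 hosts -> /24 (254 usable): 192.168.212.0/24
143 hosts -> /24 (254 usable): 192.168.213.0/24
111 hosts -> /25 (126 usable): 192.168.214.0/25
24 hosts -> /27 (30 usable): 192.168.214.128/27
Allocation: 192.168.212.0/24 (171 hosts, 254 usable); 192.168.213.0/24 (143 hosts, 254 usable); 192.168.214.0/25 (111 hosts, 126 usable); 192.168.214.128/27 (24 hosts, 30 usable)


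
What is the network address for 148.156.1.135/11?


IP:   10010100.10011100.00000001.10000111
Mask: 11111111.11100000.00000000.00000000
AND operation:
Net:  10010100.10000000.00000000.00000000
Network: 148.128.0.0/11


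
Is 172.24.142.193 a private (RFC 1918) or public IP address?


RFC 1918 private ranges:
  10.0.0.0/8 (10.0.0.0 - 10.255.255.255)
  172.16.0.0/12 (172.16.0.0 - 172.31.255.255)
  192.168.0.0/16 (192.168.0.0 - 192.168.255.255)
Private (in 172.16.0.0/12)


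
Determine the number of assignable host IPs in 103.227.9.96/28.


Host bits = 32 - 28 = 4
Total addresses = 2^4 = 16
Usable = total - 2 (network and broadcast)
Usable hosts: 14


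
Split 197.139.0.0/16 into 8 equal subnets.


New prefix = 16 + 3 = 19
Each subnet has 8192 addresses
  197.139.0.0/19
  197.139.32.0/19
  197.139.64.0/19
  197.139.96.0/19
  197.139.128.0/19
  197.139.160.0/19
  197.139.192.0/19
  197.139.224.0/19
Subnets: 197.139.0.0/19, 197.139.32.0/19, 197.139.64.0/19, 197.139.96.0/19, 197.139.128.0/19, 197.139.160.0/19, 197.139.192.0/19, 197.139.224.0/19


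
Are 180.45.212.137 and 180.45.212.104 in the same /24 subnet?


Mask: 255.255.255.0
180.45.212.137 AND mask = 180.45.212.0
180.45.212.104 AND mask = 180.45.212.0
Yes, same subnet (180.45.212.0)


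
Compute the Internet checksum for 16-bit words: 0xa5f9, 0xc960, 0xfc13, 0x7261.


Sum all words (with carry folding):
+ 0xa5f9 = 0xa5f9
+ 0xc960 = 0x6f5a
+ 0xfc13 = 0x6b6e
+ 0x7261 = 0xddcf
One's complement: ~0xddcf
Checksum = 0x2230


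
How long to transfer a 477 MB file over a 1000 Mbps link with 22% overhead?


Effective throughput = 1000 * (1 - 22/100) = 780 Mbps
File size in Mb = 477 * 8 = 3816 Mb
Time = 3816 / 780
Time = 4.8923 seconds


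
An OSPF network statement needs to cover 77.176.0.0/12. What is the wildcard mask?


Subnet mask: 255.240.0.0
Wildcard = 255.255.255.255 - subnet mask
255 - 255 = 0
255 - 240 = 15
255 - 0 = 255
255 - 0 = 255
Wildcard: 0.15.255.255


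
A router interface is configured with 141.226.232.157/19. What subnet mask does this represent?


/19 means 19 network bits, 13 host bits
Binary: 11111111111111111110000000000000
Mask: 255.255.224.0


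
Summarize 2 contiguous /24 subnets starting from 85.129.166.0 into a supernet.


Original prefix: /24
Number of subnets: 2 = 2^1
New prefix = 24 - 1 = 23
Supernet: 85.129.166.0/23


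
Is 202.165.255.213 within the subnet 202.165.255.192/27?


Subnet network: 202.165.255.192
Test IP AND mask: 202.165.255.192
Yes, 202.165.255.213 is in 202.165.255.192/27


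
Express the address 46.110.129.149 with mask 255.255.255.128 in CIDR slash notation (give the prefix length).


Binary: 11111111.11111111.11111111.10000000
Count leading 1s
Prefix: /25


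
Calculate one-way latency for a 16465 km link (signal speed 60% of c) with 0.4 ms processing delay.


Speed = 0.6 * 3e5 km/s = 180000 km/s
Propagation delay = 16465 / 180000 = 0.0915 s = 91.4722 ms
Processing delay = 0.4 ms
Total one-way latency = 91.8722 ms


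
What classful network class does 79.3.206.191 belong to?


First octet: 79
Binary: 01001111
0xxxxxxx -> Class A (1-126)
Class A, default mask 255.0.0.0 (/8)


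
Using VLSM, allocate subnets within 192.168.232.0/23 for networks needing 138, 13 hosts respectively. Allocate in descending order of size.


138 hosts -> /24 (254 usable): 192.168.232.0/24
13 hosts -> /28 (14 usable): 192.168.233.0/28
Allocation: 192.168.232.0/24 (138 hosts, 254 usable); 192.168.233.0/28 (13 hosts, 14 usable)


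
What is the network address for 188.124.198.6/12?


IP:   10111100.01111100.11000110.00000110
Mask: 11111111.11110000.00000000.00000000
AND operation:
Net:  10111100.01110000.00000000.00000000
Network: 188.112.0.0/12


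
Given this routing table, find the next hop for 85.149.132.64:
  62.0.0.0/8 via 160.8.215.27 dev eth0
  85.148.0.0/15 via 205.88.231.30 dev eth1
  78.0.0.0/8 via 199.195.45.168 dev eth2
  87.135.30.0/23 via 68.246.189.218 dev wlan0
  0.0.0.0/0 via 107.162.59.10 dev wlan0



Longest prefix match for 85.149.132.64:
  /8 62.0.0.0: no
  /15 85.148.0.0: MATCH
  /8 78.0.0.0: no
  /23 87.135.30.0: no
  /0 0.0.0.0: MATCH
Selected: next-hop 205.88.231.30 via eth1 (matched /15)


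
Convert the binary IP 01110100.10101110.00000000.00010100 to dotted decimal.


01110100 = 116
10101110 = 174
00000000 = 0
00010100 = 20
IP: 116.174.0.20


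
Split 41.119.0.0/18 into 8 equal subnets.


New prefix = 18 + 3 = 21
Each subnet has 2048 addresses
  41.119.0.0/21
  41.119.8.0/21
  41.119.16.0/21
  41.119.24.0/21
  41.119.32.0/21
  41.119.40.0/21
  41.119.48.0/21
  41.119.56.0/21
Subnets: 41.119.0.0/21, 41.119.8.0/21, 41.119.16.0/21, 41.119.24.0/21, 41.119.32.0/21, 41.119.40.0/21, 41.119.48.0/21, 41.119.56.0/21


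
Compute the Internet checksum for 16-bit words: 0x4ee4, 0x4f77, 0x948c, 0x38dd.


Sum all words (with carry folding):
+ 0x4ee4 = 0x4ee4
+ 0x4f77 = 0x9e5b
+ 0x948c = 0x32e8
+ 0x38dd = 0x6bc5
One's complement: ~0x6bc5
Checksum = 0x943a


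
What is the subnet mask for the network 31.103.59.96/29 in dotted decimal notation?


/29 means 29 network bits, 3 host bits
Binary: 11111111111111111111111111111000
Mask: 255.255.255.248


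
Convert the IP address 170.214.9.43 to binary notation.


170 = 10101010
214 = 11010110
9 = 00001001
43 = 00101011
Binary: 10101010.11010110.00001001.00101011


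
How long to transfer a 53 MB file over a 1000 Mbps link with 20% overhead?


Effective throughput = 1000 * (1 - 20/100) = 800 Mbps
File size in Mb = 53 * 8 = 424 Mb
Time = 424 / 800
Time = 0.53 seconds


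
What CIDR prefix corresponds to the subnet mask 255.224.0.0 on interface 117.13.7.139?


Binary: 11111111.11100000.00000000.00000000
Count leading 1s
Prefix: /11


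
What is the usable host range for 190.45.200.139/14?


Network: 190.44.0.0
Broadcast: 190.47.255.255
First usable = network + 1
Last usable = broadcast - 1
Range: 190.44.0.1 to 190.47.255.254


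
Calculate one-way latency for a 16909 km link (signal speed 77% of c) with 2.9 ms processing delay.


Speed = 0.77 * 3e5 km/s = 231000 km/s
Propagation delay = 16909 / 231000 = 0.0732 s = 73.1991 ms
Processing delay = 2.9 ms
Total one-way latency = 76.0991 ms


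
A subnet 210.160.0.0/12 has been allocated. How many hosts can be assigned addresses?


Host bits = 32 - 12 = 20
Total addresses = 2^20 = 1048576
Usable = total - 2 (network and broadcast)
Usable hosts: 1048574


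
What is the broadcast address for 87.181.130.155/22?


Network: 87.181.128.0/22
Host bits = 10
Set all host bits to 1:
Broadcast: 87.181.131.255


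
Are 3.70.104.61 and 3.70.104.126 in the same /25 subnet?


Mask: 255.255.255.128
3.70.104.61 AND mask = 3.70.104.0
3.70.104.126 AND mask = 3.70.104.0
Yes, same subnet (3.70.104.0)


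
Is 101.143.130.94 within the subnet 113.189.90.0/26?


Subnet network: 113.189.90.0
Test IP AND mask: 101.143.130.64
No, 101.143.130.94 is not in 113.189.90.0/26


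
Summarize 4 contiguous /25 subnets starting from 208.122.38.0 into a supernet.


Original prefix: /25
Number of subnets: 4 = 2^2
New prefix = 25 - 2 = 23
Supernet: 208.122.38.0/23


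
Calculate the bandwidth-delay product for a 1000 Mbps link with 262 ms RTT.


BDP = bandwidth * RTT
= 1000 Mbps * 262 ms
= 1000 * 1e6 * 262 / 1000 bits
= 262000000 bits
= 32750000 bytes
= 31982.4219 KB
BDP = 262000000 bits (32750000 bytes)


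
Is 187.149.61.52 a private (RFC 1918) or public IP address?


RFC 1918 private ranges:
  10.0.0.0/8 (10.0.0.0 - 10.255.255.255)
  172.16.0.0/12 (172.16.0.0 - 172.31.255.255)
  192.168.0.0/16 (192.168.0.0 - 192.168.255.255)
Public (not in any RFC 1918 range)


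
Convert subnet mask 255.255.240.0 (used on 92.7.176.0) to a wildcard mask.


Subnet mask: 255.255.240.0
Wildcard = 255.255.255.255 - subnet mask
255 - 255 = 0
255 - 255 = 0
255 - 240 = 15
255 - 0 = 255
Wildcard: 0.0.15.255


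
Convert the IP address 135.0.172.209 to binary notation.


135 = 10000111
0 = 00000000
172 = 10101100
209 = 11010001
Binary: 10000111.00000000.10101100.11010001


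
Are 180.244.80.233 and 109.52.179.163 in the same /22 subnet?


Mask: 255.255.252.0
180.244.80.233 AND mask = 180.244.80.0
109.52.179.163 AND mask = 109.52.176.0
No, different subnets (180.244.80.0 vs 109.52.176.0)


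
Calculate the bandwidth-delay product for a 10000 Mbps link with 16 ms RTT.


BDP = bandwidth * RTT
= 10000 Mbps * 16 ms
= 10000 * 1e6 * 16 / 1000 bits
= 160000000 bits
= 20000000 bytes
= 19531.25 KB
BDP = 160000000 bits (20000000 bytes)


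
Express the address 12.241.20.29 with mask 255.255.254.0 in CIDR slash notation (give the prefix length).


Binary: 11111111.11111111.11111110.00000000
Count leading 1s
Prefix: /23


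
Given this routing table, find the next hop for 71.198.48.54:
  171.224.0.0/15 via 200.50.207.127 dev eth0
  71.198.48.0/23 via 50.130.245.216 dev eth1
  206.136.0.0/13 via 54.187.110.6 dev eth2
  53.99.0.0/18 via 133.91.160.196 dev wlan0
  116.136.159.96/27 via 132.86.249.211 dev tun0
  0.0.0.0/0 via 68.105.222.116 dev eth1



Longest prefix match for 71.198.48.54:
  /15 171.224.0.0: no
  /23 71.198.48.0: MATCH
  /13 206.136.0.0: no
  /18 53.99.0.0: no
  /27 116.136.159.96: no
  /0 0.0.0.0: MATCH
Selected: next-hop 50.130.245.216 via eth1 (matched /23)


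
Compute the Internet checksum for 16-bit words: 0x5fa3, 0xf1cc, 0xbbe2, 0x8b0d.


Sum all words (with carry folding):
+ 0x5fa3 = 0x5fa3
+ 0xf1cc = 0x5170
+ 0xbbe2 = 0x0d53
+ 0x8b0d = 0x9860
One's complement: ~0x9860
Checksum = 0x679f


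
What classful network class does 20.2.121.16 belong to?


First octet: 20
Binary: 00010100
0xxxxxxx -> Class A (1-126)
Class A, default mask 255.0.0.0 (/8)


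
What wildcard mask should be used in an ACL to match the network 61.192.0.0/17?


Subnet mask: 255.255.128.0
Wildcard = 255.255.255.255 - subnet mask
255 - 255 = 0
255 - 255 = 0
255 - 128 = 127
255 - 0 = 255
Wildcard: 0.0.127.255


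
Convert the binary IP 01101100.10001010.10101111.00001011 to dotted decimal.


01101100 = 108
10001010 = 138
10101111 = 175
00001011 = 11
IP: 108.138.175.11


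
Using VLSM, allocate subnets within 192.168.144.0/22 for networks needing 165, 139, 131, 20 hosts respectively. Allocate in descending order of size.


165 hosts -> /24 (254 usable): 192.168.144.0/24
139 hosts -> /24 (254 usable): 192.168.145.0/24
131 hosts -> /24 (254 usable): 192.168.146.0/24
20 hosts -> /27 (30 usable): 192.168.147.0/27
Allocation: 192.168.144.0/24 (165 hosts, 254 usable); 192.168.145.0/24 (139 hosts, 254 usable); 192.168.146.0/24 (131 hosts, 254 usable); 192.168.147.0/27 (20 hosts, 30 usable)


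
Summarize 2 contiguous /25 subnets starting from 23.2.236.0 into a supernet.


Original prefix: /25
Number of subnets: 2 = 2^1
New prefix = 25 - 1 = 24
Supernet: 23.2.236.0/24


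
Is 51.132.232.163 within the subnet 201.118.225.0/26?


Subnet network: 201.118.225.0
Test IP AND mask: 51.132.232.128
No, 51.132.232.163 is not in 201.118.225.0/26


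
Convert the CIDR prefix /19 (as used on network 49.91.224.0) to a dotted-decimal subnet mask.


/19 means 19 network bits, 13 host bits
Binary: 11111111111111111110000000000000
Mask: 255.255.224.0


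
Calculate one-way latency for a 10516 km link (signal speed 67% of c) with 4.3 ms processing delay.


Speed = 0.67 * 3e5 km/s = 201000 km/s
Propagation delay = 10516 / 201000 = 0.0523 s = 52.3184 ms
Processing delay = 4.3 ms
Total one-way latency = 56.6184 ms


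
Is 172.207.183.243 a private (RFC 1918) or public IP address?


RFC 1918 private ranges:
  10.0.0.0/8 (10.0.0.0 - 10.255.255.255)
  172.16.0.0/12 (172.16.0.0 - 172.31.255.255)
  192.168.0.0/16 (192.168.0.0 - 192.168.255.255)
Public (not in any RFC 1918 range)


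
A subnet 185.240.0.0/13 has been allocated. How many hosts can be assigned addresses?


Host bits = 32 - 13 = 19
Total addresses = 2^19 = 524288
Usable = total - 2 (network and broadcast)
Usable hosts: 524286


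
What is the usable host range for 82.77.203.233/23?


Network: 82.77.202.0
Broadcast: 82.77.203.255
First usable = network + 1
Last usable = broadcast - 1
Range: 82.77.202.1 to 82.77.203.254


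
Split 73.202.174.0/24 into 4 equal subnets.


New prefix = 24 + 2 = 26
Each subnet has 64 addresses
  73.202.174.0/26
  73.202.174.64/26
  73.202.174.128/26
  73.202.174.192/26
Subnets: 73.202.174.0/26, 73.202.174.64/26, 73.202.174.128/26, 73.202.174.192/26


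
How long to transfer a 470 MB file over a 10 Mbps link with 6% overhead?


Effective throughput = 10 * (1 - 6/100) = 9.4 Mbps
File size in Mb = 470 * 8 = 3760 Mb
Time = 3760 / 9.4
Time = 400.0 seconds


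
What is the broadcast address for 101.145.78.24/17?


Network: 101.145.0.0/17
Host bits = 15
Set all host bits to 1:
Broadcast: 101.145.127.255


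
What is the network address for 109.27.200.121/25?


IP:   01101101.00011011.11001000.01111001
Mask: 11111111.11111111.11111111.10000000
AND operation:
Net:  01101101.00011011.11001000.00000000
Network: 109.27.200.0/25


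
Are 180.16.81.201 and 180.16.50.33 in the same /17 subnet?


Mask: 255.255.128.0
180.16.81.201 AND mask = 180.16.0.0
180.16.50.33 AND mask = 180.16.0.0
Yes, same subnet (180.16.0.0)


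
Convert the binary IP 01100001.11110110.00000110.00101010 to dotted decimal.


01100001 = 97
11110110 = 246
00000110 = 6
00101010 = 42
IP: 97.246.6.42


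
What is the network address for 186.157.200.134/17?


IP:   10111010.10011101.11001000.10000110
Mask: 11111111.11111111.10000000.00000000
AND operation:
Net:  10111010.10011101.10000000.00000000
Network: 186.157.128.0/17


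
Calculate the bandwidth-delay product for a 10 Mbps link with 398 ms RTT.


BDP = bandwidth * RTT
= 10 Mbps * 398 ms
= 10 * 1e6 * 398 / 1000 bits
= 3980000 bits
= 497500 bytes
= 485.8398 KB
BDP = 3980000 bits (497500 bytes)


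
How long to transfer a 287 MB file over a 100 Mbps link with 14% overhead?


Effective throughput = 100 * (1 - 14/100) = 86 Mbps
File size in Mb = 287 * 8 = 2296 Mb
Time = 2296 / 86
Time = 26.6977 seconds


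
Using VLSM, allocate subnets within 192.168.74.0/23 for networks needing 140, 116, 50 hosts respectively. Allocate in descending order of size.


140 hosts -> /24 (254 usable): 192.168.74.0/24
116 hosts -> /25 (126 usable): 192.168.75.0/25
50 hosts -> /26 (62 usable): 192.168.75.128/26
Allocation: 192.168.74.0/24 (140 hosts, 254 usable); 192.168.75.0/25 (116 hosts, 126 usable); 192.168.75.128/26 (50 hosts, 62 usable)


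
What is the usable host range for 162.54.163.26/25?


Network: 162.54.163.0
Broadcast: 162.54.163.127
First usable = network + 1
Last usable = broadcast - 1
Range: 162.54.163.1 to 162.54.163.126


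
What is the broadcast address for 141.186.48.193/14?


Network: 141.184.0.0/14
Host bits = 18
Set all host bits to 1:
Broadcast: 141.187.255.255


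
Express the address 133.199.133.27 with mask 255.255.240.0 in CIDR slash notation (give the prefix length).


Binary: 11111111.11111111.11110000.00000000
Count leading 1s
Prefix: /20


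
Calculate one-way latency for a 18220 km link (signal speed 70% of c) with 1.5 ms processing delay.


Speed = 0.7 * 3e5 km/s = 210000 km/s
Propagation delay = 18220 / 210000 = 0.0868 s = 86.7619 ms
Processing delay = 1.5 ms
Total one-way latency = 88.2619 ms


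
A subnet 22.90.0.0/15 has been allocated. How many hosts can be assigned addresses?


Host bits = 32 - 15 = 17
Total addresses = 2^17 = 131072
Usable = total - 2 (network and broadcast)
Usable hosts: 131070


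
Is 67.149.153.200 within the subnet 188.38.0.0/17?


Subnet network: 188.38.0.0
Test IP AND mask: 67.149.128.0
No, 67.149.153.200 is not in 188.38.0.0/17


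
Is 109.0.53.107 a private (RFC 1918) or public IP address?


RFC 1918 private ranges:
  10.0.0.0/8 (10.0.0.0 - 10.255.255.255)
  172.16.0.0/12 (172.16.0.0 - 172.31.255.255)
  192.168.0.0/16 (192.168.0.0 - 192.168.255.255)
Public (not in any RFC 1918 range)


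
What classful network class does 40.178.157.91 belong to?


First octet: 40
Binary: 00101000
0xxxxxxx -> Class A (1-126)
Class A, default mask 255.0.0.0 (/8)


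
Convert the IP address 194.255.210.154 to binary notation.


194 = 11000010
255 = 11111111
210 = 11010010
154 = 10011010
Binary: 11000010.11111111.11010010.10011010


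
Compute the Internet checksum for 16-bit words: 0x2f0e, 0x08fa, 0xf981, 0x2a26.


Sum all words (with carry folding):
+ 0x2f0e = 0x2f0e
+ 0x08fa = 0x3808
+ 0xf981 = 0x318a
+ 0x2a26 = 0x5bb0
One's complement: ~0x5bb0
Checksum = 0xa44f


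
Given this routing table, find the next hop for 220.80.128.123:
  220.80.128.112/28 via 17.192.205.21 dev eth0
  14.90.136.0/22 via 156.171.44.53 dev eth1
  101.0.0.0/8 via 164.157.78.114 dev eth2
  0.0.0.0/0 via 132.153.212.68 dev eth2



Longest prefix match for 220.80.128.123:
  /28 220.80.128.112: MATCH
  /22 14.90.136.0: no
  /8 101.0.0.0: no
  /0 0.0.0.0: MATCH
Selected: next-hop 17.192.205.21 via eth0 (matched /28)


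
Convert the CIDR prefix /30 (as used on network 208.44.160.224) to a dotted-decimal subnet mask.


/30 means 30 network bits, 2 host bits
Binary: 11111111111111111111111111111100
Mask: 255.255.255.252


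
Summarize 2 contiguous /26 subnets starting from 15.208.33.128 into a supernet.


Original prefix: /26
Number of subnets: 2 = 2^1
New prefix = 26 - 1 = 25
Supernet: 15.208.33.128/25


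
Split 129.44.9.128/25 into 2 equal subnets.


New prefix = 25 + 1 = 26
Each subnet has 64 addresses
  129.44.9.128/26
  129.44.9.192/26
Subnets: 129.44.9.128/26, 129.44.9.192/26


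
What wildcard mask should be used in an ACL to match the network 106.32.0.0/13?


Subnet mask: 255.248.0.0
Wildcard = 255.255.255.255 - subnet mask
255 - 255 = 0
255 - 248 = 7
255 - 0 = 255
255 - 0 = 255
Wildcard: 0.7.255.255
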